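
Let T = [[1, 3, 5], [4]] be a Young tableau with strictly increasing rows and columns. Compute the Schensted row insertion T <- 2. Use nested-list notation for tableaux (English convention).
[[1, 2, 5], [3], [4]]

In row 1, 2 replaces 3 (the leftmost entry greater than 2); 3 is bumped to row 2. In row 2, 3 replaces 4 (the leftmost entry greater than 3); 4 is bumped to row 3. 4 starts a new row 3. The new tableau is [[1, 2, 5], [3], [4]].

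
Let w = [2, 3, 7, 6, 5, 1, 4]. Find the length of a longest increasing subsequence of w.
3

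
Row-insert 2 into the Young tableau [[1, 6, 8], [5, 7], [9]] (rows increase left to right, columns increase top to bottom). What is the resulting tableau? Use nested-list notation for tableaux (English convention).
[[1, 2, 8], [5, 6], [7], [9]]

In row 1, 2 replaces 6 (the leftmost entry greater than 2); 6 is bumped to row 2. In row 2, 6 replaces 7 (the leftmost entry greater than 6); 7 is bumped to row 3. In row 3, 7 replaces 9 (the leftmost entry greater than 7); 9 is bumped to row 4. 9 starts a new row 4. The new tableau is [[1, 2, 8], [5, 6], [7], [9]].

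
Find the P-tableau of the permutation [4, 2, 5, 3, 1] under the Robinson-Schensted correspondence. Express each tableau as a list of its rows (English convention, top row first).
Insert 4: appended to row 1. P = [[4]].
Insert 2: 2 bumps 4 from row 1; 4 starts row 2. P = [[2], [4]].
Insert 5: appended to row 1. P = [[2, 5], [4]].
Insert 3: 3 bumps 5 from row 1; 5 appends to row 2. P = [[2, 3], [4, 5]].
Insert 1: 1 bumps 2 from row 1; 2 bumps 4 from row 2; 4 starts row 3. P = [[1, 3], [2, 5], [4]].

So P = [[1, 3], [2, 5], [4]].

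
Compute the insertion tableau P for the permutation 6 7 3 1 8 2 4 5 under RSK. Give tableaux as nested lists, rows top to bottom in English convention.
P = [[1, 2, 4, 5], [3, 7, 8], [6]]

Insert 6: appended to row 1. P = [[6]].
Insert 7: appended to row 1. P = [[6, 7]].
Insert 3: 3 bumps 6 from row 1; 6 starts row 2. P = [[3, 7], [6]].
Insert 1: 1 bumps 3 from row 1; 3 bumps 6 from row 2; 6 starts row 3. P = [[1, 7], [3], [6]].
Insert 8: appended to row 1. P = [[1, 7, 8], [3], [6]].
Insert 2: 2 bumps 7 from row 1; 7 appends to row 2. P = [[1, 2, 8], [3, 7], [6]].
Insert 4: 4 bumps 8 from row 1; 8 appends to row 2. P = [[1, 2, 4], [3, 7, 8], [6]].
Insert 5: appended to row 1. P = [[1, 2, 4, 5], [3, 7, 8], [6]].

So P = [[1, 2, 4, 5], [3, 7, 8], [6]].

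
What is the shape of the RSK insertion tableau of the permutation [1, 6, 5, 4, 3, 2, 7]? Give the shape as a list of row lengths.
Row-insert each entry into an empty tableau.

After inserting 1: P = [[1]].
After inserting 6: P = [[1, 6]].
After inserting 5: P = [[1, 5], [6]].
After inserting 4: P = [[1, 4], [5], [6]].
After inserting 3: P = [[1, 3], [4], [5], [6]].
After inserting 2: P = [[1, 2], [3], [4], [5], [6]].
After inserting 7: P = [[1, 2, 7], [3], [4], [5], [6]].

The final insertion tableau P = [[1, 2, 7], [3], [4], [5], [6]] has shape [3, 1, 1, 1, 1].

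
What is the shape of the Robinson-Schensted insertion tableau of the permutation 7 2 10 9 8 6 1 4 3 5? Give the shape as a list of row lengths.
[3, 2, 2, 1, 1, 1]

RSK row insertion gives P = [[1, 3, 5], [2, 4], [6, 8], [7], [9], [10]], which has shape [3, 2, 2, 1, 1, 1].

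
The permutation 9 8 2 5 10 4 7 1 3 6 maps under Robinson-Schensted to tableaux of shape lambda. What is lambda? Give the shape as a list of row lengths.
[3, 3, 2, 1, 1]

Row-insert each entry into an empty tableau.

After inserting 9: P = [[9]].
After inserting 8: P = [[8], [9]].
After inserting 2: P = [[2], [8], [9]].
After inserting 5: P = [[2, 5], [8], [9]].
After inserting 10: P = [[2, 5, 10], [8], [9]].
After inserting 4: P = [[2, 4, 10], [5], [8], [9]].
After inserting 7: P = [[2, 4, 7], [5, 10], [8], [9]].
After inserting 1: P = [[1, 4, 7], [2, 10], [5], [8], [9]].
After inserting 3: P = [[1, 3, 7], [2, 4], [5, 10], [8], [9]].
After inserting 6: P = [[1, 3, 6], [2, 4, 7], [5, 10], [8], [9]].

The final insertion tableau P = [[1, 3, 6], [2, 4, 7], [5, 10], [8], [9]] has shape [3, 3, 2, 1, 1].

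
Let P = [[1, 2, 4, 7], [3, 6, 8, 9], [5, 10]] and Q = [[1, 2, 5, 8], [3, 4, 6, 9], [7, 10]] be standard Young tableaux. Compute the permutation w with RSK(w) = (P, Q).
Reverse the RSK construction: for i from n down to 1, find the cell of Q containing i, remove the entry at that cell from P, and reverse-bump it up through P; the value ejected from row 1 is w(i).

Step i=10: Q has 10 at row 3, column 2; remove 10 from row 3 of P and reverse-bump: 10 enters row 2 and ejects 9; 9 enters row 1 and ejects 7. So w(10) = 7. P is now [[1, 2, 4, 9], [3, 6, 8, 10], [5]].
Step i=9: Q has 9 at row 2, column 4; remove 10 from row 2 of P and reverse-bump: 10 enters row 1 and ejects 9. So w(9) = 9. P is now [[1, 2, 4, 10], [3, 6, 8], [5]].
Step i=8: Q has 8 at row 1, column 4; remove that cell from P, ejecting 10. So w(8) = 10. P is now [[1, 2, 4], [3, 6, 8], [5]].
Step i=7: Q has 7 at row 3, column 1; remove 5 from row 3 of P and reverse-bump: 5 enters row 2 and ejects 3; 3 enters row 1 and ejects 2. So w(7) = 2. P is now [[1, 3, 4], [5, 6, 8]].
Step i=6: Q has 6 at row 2, column 3; remove 8 from row 2 of P and reverse-bump: 8 enters row 1 and ejects 4. So w(6) = 4. P is now [[1, 3, 8], [5, 6]].
Step i=5: Q has 5 at row 1, column 3; remove that cell from P, ejecting 8. So w(5) = 8. P is now [[1, 3], [5, 6]].
Step i=4: Q has 4 at row 2, column 2; remove 6 from row 2 of P and reverse-bump: 6 enters row 1 and ejects 3. So w(4) = 3. P is now [[1, 6], [5]].
Step i=3: Q has 3 at row 2, column 1; remove 5 from row 2 of P and reverse-bump: 5 enters row 1 and ejects 1. So w(3) = 1. P is now [[5, 6]].
Step i=2: Q has 2 at row 1, column 2; remove that cell from P, ejecting 6. So w(2) = 6. P is now [[5]].
Step i=1: Q has 1 at row 1, column 1; remove that cell from P, ejecting 5. So w(1) = 5. P is now [].

So w = 5 6 1 3 8 4 2 10 9 7.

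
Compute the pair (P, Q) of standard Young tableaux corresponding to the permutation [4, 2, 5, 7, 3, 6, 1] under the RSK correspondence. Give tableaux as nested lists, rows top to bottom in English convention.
P = [[1, 3, 6], [2, 5, 7], [4]], Q = [[1, 3, 4], [2, 5, 6], [7]]

Insert each entry of the permutation into P by Schensted row insertion, recording in Q the position of each new cell.

After inserting 4: P = [[4]].
After inserting 2: P = [[2], [4]].
After inserting 5: P = [[2, 5], [4]].
After inserting 7: P = [[2, 5, 7], [4]].
After inserting 3: P = [[2, 3, 7], [4, 5]].
After inserting 6: P = [[2, 3, 6], [4, 5, 7]].
After inserting 1: P = [[1, 3, 6], [2, 5, 7], [4]].

So P = [[1, 3, 6], [2, 5, 7], [4]], Q = [[1, 3, 4], [2, 5, 6], [7]].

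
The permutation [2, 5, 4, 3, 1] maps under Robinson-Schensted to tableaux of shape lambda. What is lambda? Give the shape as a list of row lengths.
[2, 1, 1, 1]

Row-insert each entry into an empty tableau.

After inserting 2: P = [[2]].
After inserting 5: P = [[2, 5]].
After inserting 4: P = [[2, 4], [5]].
After inserting 3: P = [[2, 3], [4], [5]].
After inserting 1: P = [[1, 3], [2], [4], [5]].

The final insertion tableau P = [[1, 3], [2], [4], [5]] has shape [2, 1, 1, 1].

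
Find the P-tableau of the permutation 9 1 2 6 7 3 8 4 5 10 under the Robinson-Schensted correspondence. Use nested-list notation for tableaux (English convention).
Insert 9: appended to row 1. P = [[9]].
Insert 1: 1 bumps 9 from row 1; 9 starts row 2. P = [[1], [9]].
Insert 2: appended to row 1. P = [[1, 2], [9]].
Insert 6: appended to row 1. P = [[1, 2, 6], [9]].
Insert 7: appended to row 1. P = [[1, 2, 6, 7], [9]].
Insert 3: 3 bumps 6 from row 1; 6 bumps 9 from row 2; 9 starts row 3. P = [[1, 2, 3, 7], [6], [9]].
Insert 8: appended to row 1. P = [[1, 2, 3, 7, 8], [6], [9]].
Insert 4: 4 bumps 7 from row 1; 7 appends to row 2. P = [[1, 2, 3, 4, 8], [6, 7], [9]].
Insert 5: 5 bumps 8 from row 1; 8 appends to row 2. P = [[1, 2, 3, 4, 5], [6, 7, 8], [9]].
Insert 10: appended to row 1. P = [[1, 2, 3, 4, 5, 10], [6, 7, 8], [9]].

So P = [[1, 2, 3, 4, 5, 10], [6, 7, 8], [9]].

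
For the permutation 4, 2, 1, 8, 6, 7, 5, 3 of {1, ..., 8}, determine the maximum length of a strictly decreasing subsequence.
4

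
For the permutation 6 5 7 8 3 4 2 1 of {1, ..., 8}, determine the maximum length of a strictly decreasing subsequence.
5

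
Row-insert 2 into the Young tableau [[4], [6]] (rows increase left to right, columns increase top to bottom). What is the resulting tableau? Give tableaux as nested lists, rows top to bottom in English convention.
[[2], [4], [6]]

In row 1, 2 replaces 4 (the leftmost entry greater than 2); 4 is bumped to row 2. In row 2, 4 replaces 6 (the leftmost entry greater than 4); 6 is bumped to row 3. 6 starts a new row 3. The new tableau is [[2], [4], [6]].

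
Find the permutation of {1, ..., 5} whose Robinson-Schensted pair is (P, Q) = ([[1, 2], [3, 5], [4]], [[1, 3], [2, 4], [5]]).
Reverse RSK: for i = n, n-1, ..., 1, locate i in Q, remove the corresponding corner cell from P, and reverse-bump its entry up through P; the value ejected from row 1 is w(i).

So w = 4 1 5 3 2.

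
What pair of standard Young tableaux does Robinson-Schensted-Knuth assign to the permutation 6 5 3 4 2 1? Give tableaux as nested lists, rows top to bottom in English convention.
Insert each entry of the permutation into P by Schensted row insertion, recording in Q the position of each new cell.

Insert 6: appended to row 1. P = [[6]].
Insert 5: 5 bumps 6 from row 1; 6 starts row 2. P = [[5], [6]].
Insert 3: 3 bumps 5 from row 1; 5 bumps 6 from row 2; 6 starts row 3. P = [[3], [5], [6]].
Insert 4: appended to row 1. P = [[3, 4], [5], [6]].
Insert 2: 2 bumps 3 from row 1; 3 bumps 5 from row 2; 5 bumps 6 from row 3; 6 starts row 4. P = [[2, 4], [3], [5], [6]].
Insert 1: 1 bumps 2 from row 1; 2 bumps 3 from row 2; 3 bumps 5 from row 3; 5 bumps 6 from row 4; 6 starts row 5. P = [[1, 4], [2], [3], [5], [6]].

So P = [[1, 4], [2], [3], [5], [6]], Q = [[1, 4], [2], [3], [5], [6]].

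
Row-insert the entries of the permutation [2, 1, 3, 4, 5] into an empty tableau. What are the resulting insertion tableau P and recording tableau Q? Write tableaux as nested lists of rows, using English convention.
P = [[1, 3, 4, 5], [2]], Q = [[1, 3, 4, 5], [2]]

Insert each entry of the permutation into P by Schensted row insertion, recording in Q the position of each new cell.

Insert 2: appended to row 1. P = [[2]].
Insert 1: 1 bumps 2 from row 1; 2 starts row 2. P = [[1], [2]].
Insert 3: appended to row 1. P = [[1, 3], [2]].
Insert 4: appended to row 1. P = [[1, 3, 4], [2]].
Insert 5: appended to row 1. P = [[1, 3, 4, 5], [2]].

So P = [[1, 3, 4, 5], [2]], Q = [[1, 3, 4, 5], [2]].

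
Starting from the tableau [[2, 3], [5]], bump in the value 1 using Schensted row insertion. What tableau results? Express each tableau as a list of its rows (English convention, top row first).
[[1, 3], [2], [5]]

In row 1, 1 replaces 2 (the leftmost entry greater than 1); 2 is bumped to row 2. In row 2, 2 replaces 5 (the leftmost entry greater than 2); 5 is bumped to row 3. 5 starts a new row 3. The new tableau is [[1, 3], [2], [5]].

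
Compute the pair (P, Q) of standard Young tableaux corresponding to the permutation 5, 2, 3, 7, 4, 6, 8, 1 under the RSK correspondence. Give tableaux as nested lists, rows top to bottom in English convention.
P = [[1, 3, 4, 6, 8], [2, 7], [5]], Q = [[1, 3, 4, 6, 7], [2, 5], [8]]

Insert each entry of the permutation into P by Schensted row insertion, recording in Q the position of each new cell.

After inserting 5: P = [[5]].
After inserting 2: P = [[2], [5]].
After inserting 3: P = [[2, 3], [5]].
After inserting 7: P = [[2, 3, 7], [5]].
After inserting 4: P = [[2, 3, 4], [5, 7]].
After inserting 6: P = [[2, 3, 4, 6], [5, 7]].
After inserting 8: P = [[2, 3, 4, 6, 8], [5, 7]].
After inserting 1: P = [[1, 3, 4, 6, 8], [2, 7], [5]].

So P = [[1, 3, 4, 6, 8], [2, 7], [5]], Q = [[1, 3, 4, 6, 7], [2, 5], [8]].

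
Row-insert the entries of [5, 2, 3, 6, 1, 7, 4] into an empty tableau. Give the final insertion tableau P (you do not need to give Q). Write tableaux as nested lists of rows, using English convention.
Insert 5: appended to row 1. P = [[5]].
Insert 2: 2 bumps 5 from row 1; 5 starts row 2. P = [[2], [5]].
Insert 3: appended to row 1. P = [[2, 3], [5]].
Insert 6: appended to row 1. P = [[2, 3, 6], [5]].
Insert 1: 1 bumps 2 from row 1; 2 bumps 5 from row 2; 5 starts row 3. P = [[1, 3, 6], [2], [5]].
Insert 7: appended to row 1. P = [[1, 3, 6, 7], [2], [5]].
Insert 4: 4 bumps 6 from row 1; 6 appends to row 2. P = [[1, 3, 4, 7], [2, 6], [5]].

So P = [[1, 3, 4, 7], [2, 6], [5]].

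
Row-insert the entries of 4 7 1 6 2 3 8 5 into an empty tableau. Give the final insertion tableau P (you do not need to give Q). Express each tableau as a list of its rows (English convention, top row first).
P = [[1, 2, 3, 5], [4, 6, 8], [7]]

Insert 4: appended to row 1. P = [[4]].
Insert 7: appended to row 1. P = [[4, 7]].
Insert 1: 1 bumps 4 from row 1; 4 starts row 2. P = [[1, 7], [4]].
Insert 6: 6 bumps 7 from row 1; 7 appends to row 2. P = [[1, 6], [4, 7]].
Insert 2: 2 bumps 6 from row 1; 6 bumps 7 from row 2; 7 starts row 3. P = [[1, 2], [4, 6], [7]].
Insert 3: appended to row 1. P = [[1, 2, 3], [4, 6], [7]].
Insert 8: appended to row 1. P = [[1, 2, 3, 8], [4, 6], [7]].
Insert 5: 5 bumps 8 from row 1; 8 appends to row 2. P = [[1, 2, 3, 5], [4, 6, 8], [7]].

So P = [[1, 2, 3, 5], [4, 6, 8], [7]].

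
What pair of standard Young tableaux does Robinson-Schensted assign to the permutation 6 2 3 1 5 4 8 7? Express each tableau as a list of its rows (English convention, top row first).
Insert each entry of the permutation into P by Schensted row insertion, recording in Q the position of each new cell.

Insert 6: appended to row 1. P = [[6]].
Insert 2: 2 bumps 6 from row 1; 6 starts row 2. P = [[2], [6]].
Insert 3: appended to row 1. P = [[2, 3], [6]].
Insert 1: 1 bumps 2 from row 1; 2 bumps 6 from row 2; 6 starts row 3. P = [[1, 3], [2], [6]].
Insert 5: appended to row 1. P = [[1, 3, 5], [2], [6]].
Insert 4: 4 bumps 5 from row 1; 5 appends to row 2. P = [[1, 3, 4], [2, 5], [6]].
Insert 8: appended to row 1. P = [[1, 3, 4, 8], [2, 5], [6]].
Insert 7: 7 bumps 8 from row 1; 8 appends to row 2. P = [[1, 3, 4, 7], [2, 5, 8], [6]].

So P = [[1, 3, 4, 7], [2, 5, 8], [6]], Q = [[1, 3, 5, 7], [2, 6, 8], [4]].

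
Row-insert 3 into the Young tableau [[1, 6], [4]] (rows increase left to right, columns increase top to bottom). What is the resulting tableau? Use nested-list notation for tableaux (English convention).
In row 1, 3 replaces 6 (the leftmost entry greater than 3); 6 is bumped to row 2. 6 is appended to row 2. The new tableau is [[1, 3], [4, 6]].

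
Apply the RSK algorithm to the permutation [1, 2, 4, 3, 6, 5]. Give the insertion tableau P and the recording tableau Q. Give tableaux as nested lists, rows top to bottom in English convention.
P = [[1, 2, 3, 5], [4, 6]], Q = [[1, 2, 3, 5], [4, 6]]

Insert each entry of the permutation into P by Schensted row insertion, recording in Q the position of each new cell.

Insert 1: appended to row 1. P = [[1]].
Insert 2: appended to row 1. P = [[1, 2]].
Insert 4: appended to row 1. P = [[1, 2, 4]].
Insert 3: 3 bumps 4 from row 1; 4 starts row 2. P = [[1, 2, 3], [4]].
Insert 6: appended to row 1. P = [[1, 2, 3, 6], [4]].
Insert 5: 5 bumps 6 from row 1; 6 appends to row 2. P = [[1, 2, 3, 5], [4, 6]].

So P = [[1, 2, 3, 5], [4, 6]], Q = [[1, 2, 3, 5], [4, 6]].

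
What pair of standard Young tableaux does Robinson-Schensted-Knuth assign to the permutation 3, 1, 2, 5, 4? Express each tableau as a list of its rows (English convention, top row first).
P = [[1, 2, 4], [3, 5]], Q = [[1, 3, 4], [2, 5]]

Insert each entry of the permutation into P by Schensted row insertion, recording in Q the position of each new cell.

Insert 3: appended to row 1. P = [[3]].
Insert 1: 1 bumps 3 from row 1; 3 starts row 2. P = [[1], [3]].
Insert 2: appended to row 1. P = [[1, 2], [3]].
Insert 5: appended to row 1. P = [[1, 2, 5], [3]].
Insert 4: 4 bumps 5 from row 1; 5 appends to row 2. P = [[1, 2, 4], [3, 5]].

So P = [[1, 2, 4], [3, 5]], Q = [[1, 3, 4], [2, 5]].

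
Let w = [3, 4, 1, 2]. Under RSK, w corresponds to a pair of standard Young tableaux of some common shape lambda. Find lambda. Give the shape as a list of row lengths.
RSK row insertion gives P = [[1, 2], [3, 4]], which has shape [2, 2].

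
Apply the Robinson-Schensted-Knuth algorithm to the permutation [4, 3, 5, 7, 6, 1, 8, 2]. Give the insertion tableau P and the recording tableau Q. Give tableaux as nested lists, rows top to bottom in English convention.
Insert each entry of the permutation into P by Schensted row insertion, recording in Q the position of each new cell.

Insert 4: appended to row 1. P = [[4]].
Insert 3: 3 bumps 4 from row 1; 4 starts row 2. P = [[3], [4]].
Insert 5: appended to row 1. P = [[3, 5], [4]].
Insert 7: appended to row 1. P = [[3, 5, 7], [4]].
Insert 6: 6 bumps 7 from row 1; 7 appends to row 2. P = [[3, 5, 6], [4, 7]].
Insert 1: 1 bumps 3 from row 1; 3 bumps 4 from row 2; 4 starts row 3. P = [[1, 5, 6], [3, 7], [4]].
Insert 8: appended to row 1. P = [[1, 5, 6, 8], [3, 7], [4]].
Insert 2: 2 bumps 5 from row 1; 5 bumps 7 from row 2; 7 appends to row 3. P = [[1, 2, 6, 8], [3, 5], [4, 7]].

So P = [[1, 2, 6, 8], [3, 5], [4, 7]], Q = [[1, 3, 4, 7], [2, 5], [6, 8]].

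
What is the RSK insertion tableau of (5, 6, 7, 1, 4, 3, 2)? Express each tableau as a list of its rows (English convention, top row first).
After inserting 5: P = [[5]].
After inserting 6: P = [[5, 6]].
After inserting 7: P = [[5, 6, 7]].
After inserting 1: P = [[1, 6, 7], [5]].
After inserting 4: P = [[1, 4, 7], [5, 6]].
After inserting 3: P = [[1, 3, 7], [4, 6], [5]].
After inserting 2: P = [[1, 2, 7], [3, 6], [4], [5]].

So P = [[1, 2, 7], [3, 6], [4], [5]].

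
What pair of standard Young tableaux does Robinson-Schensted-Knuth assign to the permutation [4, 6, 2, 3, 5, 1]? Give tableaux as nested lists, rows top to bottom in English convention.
P = [[1, 3, 5], [2, 6], [4]], Q = [[1, 2, 5], [3, 4], [6]]

Insert each entry of the permutation into P by Schensted row insertion, recording in Q the position of each new cell.

Insert 4: appended to row 1. P = [[4]], Q = [[1]].
Insert 6: appended to row 1. P = [[4, 6]], Q = [[1, 2]].
Insert 2: 2 bumps 4 from row 1; 4 starts row 2. P = [[2, 6], [4]], Q = [[1, 2], [3]].
Insert 3: 3 bumps 6 from row 1; 6 appends to row 2. P = [[2, 3], [4, 6]], Q = [[1, 2], [3, 4]].
Insert 5: appended to row 1. P = [[2, 3, 5], [4, 6]], Q = [[1, 2, 5], [3, 4]].
Insert 1: 1 bumps 2 from row 1; 2 bumps 4 from row 2; 4 starts row 3. P = [[1, 3, 5], [2, 6], [4]], Q = [[1, 2, 5], [3, 4], [6]].

So P = [[1, 3, 5], [2, 6], [4]], Q = [[1, 2, 5], [3, 4], [6]].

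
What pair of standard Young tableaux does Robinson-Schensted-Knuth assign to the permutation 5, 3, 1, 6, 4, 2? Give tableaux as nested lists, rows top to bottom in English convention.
P = [[1, 2], [3, 4], [5, 6]], Q = [[1, 4], [2, 5], [3, 6]]

Insert each entry of the permutation into P by Schensted row insertion, recording in Q the position of each new cell.

Insert 5: appended to row 1. P = [[5]].
Insert 3: 3 bumps 5 from row 1; 5 starts row 2. P = [[3], [5]].
Insert 1: 1 bumps 3 from row 1; 3 bumps 5 from row 2; 5 starts row 3. P = [[1], [3], [5]].
Insert 6: appended to row 1. P = [[1, 6], [3], [5]].
Insert 4: 4 bumps 6 from row 1; 6 appends to row 2. P = [[1, 4], [3, 6], [5]].
Insert 2: 2 bumps 4 from row 1; 4 bumps 6 from row 2; 6 appends to row 3. P = [[1, 2], [3, 4], [5, 6]].

So P = [[1, 2], [3, 4], [5, 6]], Q = [[1, 4], [2, 5], [3, 6]].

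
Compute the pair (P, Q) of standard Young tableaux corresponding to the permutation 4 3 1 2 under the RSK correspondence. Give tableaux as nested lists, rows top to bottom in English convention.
P = [[1, 2], [3], [4]], Q = [[1, 4], [2], [3]]

Insert each entry of the permutation into P by Schensted row insertion, recording in Q the position of each new cell.

Insert 4: appended to row 1. P = [[4]], Q = [[1]].
Insert 3: 3 bumps 4 from row 1; 4 starts row 2. P = [[3], [4]], Q = [[1], [2]].
Insert 1: 1 bumps 3 from row 1; 3 bumps 4 from row 2; 4 starts row 3. P = [[1], [3], [4]], Q = [[1], [2], [3]].
Insert 2: appended to row 1. P = [[1, 2], [3], [4]], Q = [[1, 4], [2], [3]].

So P = [[1, 2], [3], [4]], Q = [[1, 4], [2], [3]].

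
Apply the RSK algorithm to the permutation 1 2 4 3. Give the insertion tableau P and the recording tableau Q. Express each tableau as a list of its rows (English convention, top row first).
Insert each entry of the permutation into P by Schensted row insertion, recording in Q the position of each new cell.

Insert 1: appended to row 1. P = [[1]].
Insert 2: appended to row 1. P = [[1, 2]].
Insert 4: appended to row 1. P = [[1, 2, 4]].
Insert 3: 3 bumps 4 from row 1; 4 starts row 2. P = [[1, 2, 3], [4]].

So P = [[1, 2, 3], [4]], Q = [[1, 2, 3], [4]].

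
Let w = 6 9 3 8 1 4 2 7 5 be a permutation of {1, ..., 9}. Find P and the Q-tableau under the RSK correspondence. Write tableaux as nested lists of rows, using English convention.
Insert each entry of the permutation into P by Schensted row insertion, recording in Q the position of each new cell.

Insert 6: appended to row 1. P = [[6]], Q = [[1]].
Insert 9: appended to row 1. P = [[6, 9]], Q = [[1, 2]].
Insert 3: 3 bumps 6 from row 1; 6 starts row 2. P = [[3, 9], [6]], Q = [[1, 2], [3]].
Insert 8: 8 bumps 9 from row 1; 9 appends to row 2. P = [[3, 8], [6, 9]], Q = [[1, 2], [3, 4]].
Insert 1: 1 bumps 3 from row 1; 3 bumps 6 from row 2; 6 starts row 3. P = [[1, 8], [3, 9], [6]], Q = [[1, 2], [3, 4], [5]].
Insert 4: 4 bumps 8 from row 1; 8 bumps 9 from row 2; 9 appends to row 3. P = [[1, 4], [3, 8], [6, 9]], Q = [[1, 2], [3, 4], [5, 6]].
Insert 2: 2 bumps 4 from row 1; 4 bumps 8 from row 2; 8 bumps 9 from row 3; 9 starts row 4. P = [[1, 2], [3, 4], [6, 8], [9]], Q = [[1, 2], [3, 4], [5, 6], [7]].
Insert 7: appended to row 1. P = [[1, 2, 7], [3, 4], [6, 8], [9]], Q = [[1, 2, 8], [3, 4], [5, 6], [7]].
Insert 5: 5 bumps 7 from row 1; 7 appends to row 2. P = [[1, 2, 5], [3, 4, 7], [6, 8], [9]], Q = [[1, 2, 8], [3, 4, 9], [5, 6], [7]].

So P = [[1, 2, 5], [3, 4, 7], [6, 8], [9]], Q = [[1, 2, 8], [3, 4, 9], [5, 6], [7]].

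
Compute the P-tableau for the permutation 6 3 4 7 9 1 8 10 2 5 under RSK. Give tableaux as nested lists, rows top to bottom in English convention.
P = [[1, 2, 5, 8, 10], [3, 4, 7], [6, 9]]

Insert 6: appended to row 1. P = [[6]].
Insert 3: 3 bumps 6 from row 1; 6 starts row 2. P = [[3], [6]].
Insert 4: appended to row 1. P = [[3, 4], [6]].
Insert 7: appended to row 1. P = [[3, 4, 7], [6]].
Insert 9: appended to row 1. P = [[3, 4, 7, 9], [6]].
Insert 1: 1 bumps 3 from row 1; 3 bumps 6 from row 2; 6 starts row 3. P = [[1, 4, 7, 9], [3], [6]].
Insert 8: 8 bumps 9 from row 1; 9 appends to row 2. P = [[1, 4, 7, 8], [3, 9], [6]].
Insert 10: appended to row 1. P = [[1, 4, 7, 8, 10], [3, 9], [6]].
Insert 2: 2 bumps 4 from row 1; 4 bumps 9 from row 2; 9 appends to row 3. P = [[1, 2, 7, 8, 10], [3, 4], [6, 9]].
Insert 5: 5 bumps 7 from row 1; 7 appends to row 2. P = [[1, 2, 5, 8, 10], [3, 4, 7], [6, 9]].

So P = [[1, 2, 5, 8, 10], [3, 4, 7], [6, 9]].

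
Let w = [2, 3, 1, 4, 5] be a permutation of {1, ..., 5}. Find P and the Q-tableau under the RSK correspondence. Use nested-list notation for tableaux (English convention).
Insert each entry of the permutation into P by Schensted row insertion, recording in Q the position of each new cell.

Insert 2: appended to row 1. P = [[2]].
Insert 3: appended to row 1. P = [[2, 3]].
Insert 1: 1 bumps 2 from row 1; 2 starts row 2. P = [[1, 3], [2]].
Insert 4: appended to row 1. P = [[1, 3, 4], [2]].
Insert 5: appended to row 1. P = [[1, 3, 4, 5], [2]].

So P = [[1, 3, 4, 5], [2]], Q = [[1, 2, 4, 5], [3]].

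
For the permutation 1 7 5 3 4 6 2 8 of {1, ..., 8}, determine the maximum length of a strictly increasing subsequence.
5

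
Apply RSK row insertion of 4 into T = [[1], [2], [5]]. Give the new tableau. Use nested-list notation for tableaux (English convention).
[[1, 4], [2], [5]]

4 is larger than every entry of row 1, so it is appended to row 1. The new tableau is [[1, 4], [2], [5]].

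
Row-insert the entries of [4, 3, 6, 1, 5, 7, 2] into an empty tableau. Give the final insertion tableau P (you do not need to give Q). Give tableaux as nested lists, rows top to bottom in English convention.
P = [[1, 2, 7], [3, 5], [4, 6]]

Insert 4: appended to row 1. P = [[4]].
Insert 3: 3 bumps 4 from row 1; 4 starts row 2. P = [[3], [4]].
Insert 6: appended to row 1. P = [[3, 6], [4]].
Insert 1: 1 bumps 3 from row 1; 3 bumps 4 from row 2; 4 starts row 3. P = [[1, 6], [3], [4]].
Insert 5: 5 bumps 6 from row 1; 6 appends to row 2. P = [[1, 5], [3, 6], [4]].
Insert 7: appended to row 1. P = [[1, 5, 7], [3, 6], [4]].
Insert 2: 2 bumps 5 from row 1; 5 bumps 6 from row 2; 6 appends to row 3. P = [[1, 2, 7], [3, 5], [4, 6]].

So P = [[1, 2, 7], [3, 5], [4, 6]].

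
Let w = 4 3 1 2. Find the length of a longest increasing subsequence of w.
2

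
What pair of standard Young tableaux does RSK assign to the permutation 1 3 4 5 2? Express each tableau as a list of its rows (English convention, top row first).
P = [[1, 2, 4, 5], [3]], Q = [[1, 2, 3, 4], [5]]

Insert each entry of the permutation into P by Schensted row insertion, recording in Q the position of each new cell.

Insert 1: appended to row 1. P = [[1]].
Insert 3: appended to row 1. P = [[1, 3]].
Insert 4: appended to row 1. P = [[1, 3, 4]].
Insert 5: appended to row 1. P = [[1, 3, 4, 5]].
Insert 2: 2 bumps 3 from row 1; 3 starts row 2. P = [[1, 2, 4, 5], [3]].

So P = [[1, 2, 4, 5], [3]], Q = [[1, 2, 3, 4], [5]].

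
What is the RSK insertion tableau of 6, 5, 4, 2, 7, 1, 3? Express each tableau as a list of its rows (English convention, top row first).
P = [[1, 3], [2, 7], [4], [5], [6]]

Insert 6: appended to row 1. P = [[6]].
Insert 5: 5 bumps 6 from row 1; 6 starts row 2. P = [[5], [6]].
Insert 4: 4 bumps 5 from row 1; 5 bumps 6 from row 2; 6 starts row 3. P = [[4], [5], [6]].
Insert 2: 2 bumps 4 from row 1; 4 bumps 5 from row 2; 5 bumps 6 from row 3; 6 starts row 4. P = [[2], [4], [5], [6]].
Insert 7: appended to row 1. P = [[2, 7], [4], [5], [6]].
Insert 1: 1 bumps 2 from row 1; 2 bumps 4 from row 2; 4 bumps 5 from row 3; 5 bumps 6 from row 4; 6 starts row 5. P = [[1, 7], [2], [4], [5], [6]].
Insert 3: 3 bumps 7 from row 1; 7 appends to row 2. P = [[1, 3], [2, 7], [4], [5], [6]].

So P = [[1, 3], [2, 7], [4], [5], [6]].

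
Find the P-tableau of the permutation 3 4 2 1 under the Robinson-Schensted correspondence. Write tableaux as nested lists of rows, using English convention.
P = [[1, 4], [2], [3]]

Insert 3: appended to row 1. P = [[3]].
Insert 4: appended to row 1. P = [[3, 4]].
Insert 2: 2 bumps 3 from row 1; 3 starts row 2. P = [[2, 4], [3]].
Insert 1: 1 bumps 2 from row 1; 2 bumps 3 from row 2; 3 starts row 3. P = [[1, 4], [2], [3]].

So P = [[1, 4], [2], [3]].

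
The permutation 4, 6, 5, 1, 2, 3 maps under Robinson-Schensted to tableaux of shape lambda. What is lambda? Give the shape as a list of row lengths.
Row-insert each entry into an empty tableau.

After inserting 4: P = [[4]].
After inserting 6: P = [[4, 6]].
After inserting 5: P = [[4, 5], [6]].
After inserting 1: P = [[1, 5], [4], [6]].
After inserting 2: P = [[1, 2], [4, 5], [6]].
After inserting 3: P = [[1, 2, 3], [4, 5], [6]].

The final insertion tableau P = [[1, 2, 3], [4, 5], [6]] has shape [3, 2, 1].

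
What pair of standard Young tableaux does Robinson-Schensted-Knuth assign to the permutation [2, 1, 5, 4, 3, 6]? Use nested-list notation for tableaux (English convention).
Insert each entry of the permutation into P by Schensted row insertion, recording in Q the position of each new cell.

Insert 2: appended to row 1. P = [[2]].
Insert 1: 1 bumps 2 from row 1; 2 starts row 2. P = [[1], [2]].
Insert 5: appended to row 1. P = [[1, 5], [2]].
Insert 4: 4 bumps 5 from row 1; 5 appends to row 2. P = [[1, 4], [2, 5]].
Insert 3: 3 bumps 4 from row 1; 4 bumps 5 from row 2; 5 starts row 3. P = [[1, 3], [2, 4], [5]].
Insert 6: appended to row 1. P = [[1, 3, 6], [2, 4], [5]].

So P = [[1, 3, 6], [2, 4], [5]], Q = [[1, 3, 6], [2, 4], [5]].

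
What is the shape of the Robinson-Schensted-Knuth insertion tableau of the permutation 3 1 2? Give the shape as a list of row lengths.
[2, 1]

RSK row insertion gives P = [[1, 2], [3]], which has shape [2, 1].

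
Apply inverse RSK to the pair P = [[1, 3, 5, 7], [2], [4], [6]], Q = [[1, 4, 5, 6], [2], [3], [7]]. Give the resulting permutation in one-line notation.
Reverse the RSK construction: for i from n down to 1, find the cell of Q containing i, remove the entry at that cell from P, and reverse-bump it up through P; the value ejected from row 1 is w(i).

Step i=7: Q has 7 at row 4, column 1; remove 6 from row 4 of P and reverse-bump: 6 enters row 3 and ejects 4; 4 enters row 2 and ejects 2; 2 enters row 1 and ejects 1. So w(7) = 1. P is now [[2, 3, 5, 7], [4], [6]].
Step i=6: Q has 6 at row 1, column 4; remove that cell from P, ejecting 7. So w(6) = 7. P is now [[2, 3, 5], [4], [6]].
Step i=5: Q has 5 at row 1, column 3; remove that cell from P, ejecting 5. So w(5) = 5. P is now [[2, 3], [4], [6]].
Step i=4: Q has 4 at row 1, column 2; remove that cell from P, ejecting 3. So w(4) = 3. P is now [[2], [4], [6]].
Step i=3: Q has 3 at row 3, column 1; remove 6 from row 3 of P and reverse-bump: 6 enters row 2 and ejects 4; 4 enters row 1 and ejects 2. So w(3) = 2. P is now [[4], [6]].
Step i=2: Q has 2 at row 2, column 1; remove 6 from row 2 of P and reverse-bump: 6 enters row 1 and ejects 4. So w(2) = 4. P is now [[6]].
Step i=1: Q has 1 at row 1, column 1; remove that cell from P, ejecting 6. So w(1) = 6. P is now [].

So w = 6 4 2 3 5 7 1.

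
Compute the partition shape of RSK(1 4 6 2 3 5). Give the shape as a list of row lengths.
[4, 2]

Row-insert each entry into an empty tableau.

After inserting 1: P = [[1]].
After inserting 4: P = [[1, 4]].
After inserting 6: P = [[1, 4, 6]].
After inserting 2: P = [[1, 2, 6], [4]].
After inserting 3: P = [[1, 2, 3], [4, 6]].
After inserting 5: P = [[1, 2, 3, 5], [4, 6]].

The final insertion tableau P = [[1, 2, 3, 5], [4, 6]] has shape [4, 2].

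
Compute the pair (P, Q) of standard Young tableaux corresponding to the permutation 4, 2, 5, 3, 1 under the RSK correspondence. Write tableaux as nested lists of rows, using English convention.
P = [[1, 3], [2, 5], [4]], Q = [[1, 3], [2, 4], [5]]

Insert each entry of the permutation into P by Schensted row insertion, recording in Q the position of each new cell.

After inserting 4: P = [[4]].
After inserting 2: P = [[2], [4]].
After inserting 5: P = [[2, 5], [4]].
After inserting 3: P = [[2, 3], [4, 5]].
After inserting 1: P = [[1, 3], [2, 5], [4]].

So P = [[1, 3], [2, 5], [4]], Q = [[1, 3], [2, 4], [5]].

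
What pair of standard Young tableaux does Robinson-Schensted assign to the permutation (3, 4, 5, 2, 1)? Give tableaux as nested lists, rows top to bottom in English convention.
P = [[1, 4, 5], [2], [3]], Q = [[1, 2, 3], [4], [5]]

Insert each entry of the permutation into P by Schensted row insertion, recording in Q the position of each new cell.

After inserting 3: P = [[3]].
After inserting 4: P = [[3, 4]].
After inserting 5: P = [[3, 4, 5]].
After inserting 2: P = [[2, 4, 5], [3]].
After inserting 1: P = [[1, 4, 5], [2], [3]].

So P = [[1, 4, 5], [2], [3]], Q = [[1, 2, 3], [4], [5]].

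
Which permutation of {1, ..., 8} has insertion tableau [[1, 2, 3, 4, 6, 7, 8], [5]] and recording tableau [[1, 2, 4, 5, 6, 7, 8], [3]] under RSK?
Reverse the RSK construction: for i from n down to 1, find the cell of Q containing i, remove the entry at that cell from P, and reverse-bump it up through P; the value ejected from row 1 is w(i).

Step i=8: Q has 8 at row 1, column 7; remove that cell from P, ejecting 8. So w(8) = 8. P is now [[1, 2, 3, 4, 6, 7], [5]].
Step i=7: Q has 7 at row 1, column 6; remove that cell from P, ejecting 7. So w(7) = 7. P is now [[1, 2, 3, 4, 6], [5]].
Step i=6: Q has 6 at row 1, column 5; remove that cell from P, ejecting 6. So w(6) = 6. P is now [[1, 2, 3, 4], [5]].
Step i=5: Q has 5 at row 1, column 4; remove that cell from P, ejecting 4. So w(5) = 4. P is now [[1, 2, 3], [5]].
Step i=4: Q has 4 at row 1, column 3; remove that cell from P, ejecting 3. So w(4) = 3. P is now [[1, 2], [5]].
Step i=3: Q has 3 at row 2, column 1; remove 5 from row 2 of P and reverse-bump: 5 enters row 1 and ejects 2. So w(3) = 2. P is now [[1, 5]].
Step i=2: Q has 2 at row 1, column 2; remove that cell from P, ejecting 5. So w(2) = 5. P is now [[1]].
Step i=1: Q has 1 at row 1, column 1; remove that cell from P, ejecting 1. So w(1) = 1. P is now [].

So w = 1 5 2 3 4 6 7 8.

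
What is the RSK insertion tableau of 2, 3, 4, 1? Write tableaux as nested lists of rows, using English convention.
P = [[1, 3, 4], [2]]

Insert 2: appended to row 1. P = [[2]].
Insert 3: appended to row 1. P = [[2, 3]].
Insert 4: appended to row 1. P = [[2, 3, 4]].
Insert 1: 1 bumps 2 from row 1; 2 starts row 2. P = [[1, 3, 4], [2]].

So P = [[1, 3, 4], [2]].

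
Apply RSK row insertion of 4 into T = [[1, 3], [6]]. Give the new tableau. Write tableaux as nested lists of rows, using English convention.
4 is larger than every entry of row 1, so it is appended to row 1. The new tableau is [[1, 3, 4], [6]].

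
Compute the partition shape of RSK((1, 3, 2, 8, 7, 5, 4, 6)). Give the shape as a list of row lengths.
[4, 2, 1, 1]

RSK row insertion gives P = [[1, 2, 4, 6], [3, 5], [7], [8]], which has shape [4, 2, 1, 1].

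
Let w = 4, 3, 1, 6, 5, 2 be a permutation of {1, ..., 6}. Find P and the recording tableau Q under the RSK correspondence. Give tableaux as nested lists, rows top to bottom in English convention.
P = [[1, 2], [3, 5], [4, 6]], Q = [[1, 4], [2, 5], [3, 6]]

Insert each entry of the permutation into P by Schensted row insertion, recording in Q the position of each new cell.

Insert 4: appended to row 1. P = [[4]], Q = [[1]].
Insert 3: 3 bumps 4 from row 1; 4 starts row 2. P = [[3], [4]], Q = [[1], [2]].
Insert 1: 1 bumps 3 from row 1; 3 bumps 4 from row 2; 4 starts row 3. P = [[1], [3], [4]], Q = [[1], [2], [3]].
Insert 6: appended to row 1. P = [[1, 6], [3], [4]], Q = [[1, 4], [2], [3]].
Insert 5: 5 bumps 6 from row 1; 6 appends to row 2. P = [[1, 5], [3, 6], [4]], Q = [[1, 4], [2, 5], [3]].
Insert 2: 2 bumps 5 from row 1; 5 bumps 6 from row 2; 6 appends to row 3. P = [[1, 2], [3, 5], [4, 6]], Q = [[1, 4], [2, 5], [3, 6]].

So P = [[1, 2], [3, 5], [4, 6]], Q = [[1, 4], [2, 5], [3, 6]].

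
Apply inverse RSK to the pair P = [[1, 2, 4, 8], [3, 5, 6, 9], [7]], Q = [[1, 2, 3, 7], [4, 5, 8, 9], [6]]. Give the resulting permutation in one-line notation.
Reverse the RSK construction: for i from n down to 1, find the cell of Q containing i, remove the entry at that cell from P, and reverse-bump it up through P; the value ejected from row 1 is w(i).

Step i=9: Q has 9 at row 2, column 4; remove 9 from row 2 of P and reverse-bump: 9 enters row 1 and ejects 8. So w(9) = 8. P is now [[1, 2, 4, 9], [3, 5, 6], [7]].
Step i=8: Q has 8 at row 2, column 3; remove 6 from row 2 of P and reverse-bump: 6 enters row 1 and ejects 4. So w(8) = 4. P is now [[1, 2, 6, 9], [3, 5], [7]].
Step i=7: Q has 7 at row 1, column 4; remove that cell from P, ejecting 9. So w(7) = 9. P is now [[1, 2, 6], [3, 5], [7]].
Step i=6: Q has 6 at row 3, column 1; remove 7 from row 3 of P and reverse-bump: 7 enters row 2 and ejects 5; 5 enters row 1 and ejects 2. So w(6) = 2. P is now [[1, 5, 6], [3, 7]].
Step i=5: Q has 5 at row 2, column 2; remove 7 from row 2 of P and reverse-bump: 7 enters row 1 and ejects 6. So w(5) = 6. P is now [[1, 5, 7], [3]].
Step i=4: Q has 4 at row 2, column 1; remove 3 from row 2 of P and reverse-bump: 3 enters row 1 and ejects 1. So w(4) = 1. P is now [[3, 5, 7]].
Step i=3: Q has 3 at row 1, column 3; remove that cell from P, ejecting 7. So w(3) = 7. P is now [[3, 5]].
Step i=2: Q has 2 at row 1, column 2; remove that cell from P, ejecting 5. So w(2) = 5. P is now [[3]].
Step i=1: Q has 1 at row 1, column 1; remove that cell from P, ejecting 3. So w(1) = 3. P is now [].

So w = 3 5 7 1 6 2 9 4 8.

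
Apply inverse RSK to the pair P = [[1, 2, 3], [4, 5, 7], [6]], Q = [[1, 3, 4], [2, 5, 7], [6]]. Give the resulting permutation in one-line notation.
Reverse the RSK construction: for i from n down to 1, find the cell of Q containing i, remove the entry at that cell from P, and reverse-bump it up through P; the value ejected from row 1 is w(i).

Step i=7: Q has 7 at row 2, column 3; remove 7 from row 2 of P and reverse-bump: 7 enters row 1 and ejects 3. So w(7) = 3. P is now [[1, 2, 7], [4, 5], [6]].
Step i=6: Q has 6 at row 3, column 1; remove 6 from row 3 of P and reverse-bump: 6 enters row 2 and ejects 5; 5 enters row 1 and ejects 2. So w(6) = 2. P is now [[1, 5, 7], [4, 6]].
Step i=5: Q has 5 at row 2, column 2; remove 6 from row 2 of P and reverse-bump: 6 enters row 1 and ejects 5. So w(5) = 5. P is now [[1, 6, 7], [4]].
Step i=4: Q has 4 at row 1, column 3; remove that cell from P, ejecting 7. So w(4) = 7. P is now [[1, 6], [4]].
Step i=3: Q has 3 at row 1, column 2; remove that cell from P, ejecting 6. So w(3) = 6. P is now [[1], [4]].
Step i=2: Q has 2 at row 2, column 1; remove 4 from row 2 of P and reverse-bump: 4 enters row 1 and ejects 1. So w(2) = 1. P is now [[4]].
Step i=1: Q has 1 at row 1, column 1; remove that cell from P, ejecting 4. So w(1) = 4. P is now [].

So w = 4 1 6 7 5 2 3.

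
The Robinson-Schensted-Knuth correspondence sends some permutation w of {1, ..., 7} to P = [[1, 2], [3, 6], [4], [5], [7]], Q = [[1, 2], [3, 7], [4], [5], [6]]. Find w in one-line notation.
5 7 6 4 3 1 2

Reverse the RSK construction: for i from n down to 1, find the cell of Q containing i, remove the entry at that cell from P, and reverse-bump it up through P; the value ejected from row 1 is w(i).

Step i=7: Q has 7 at row 2, column 2; remove 6 from row 2 of P and reverse-bump: 6 enters row 1 and ejects 2. So w(7) = 2. P is now [[1, 6], [3], [4], [5], [7]].
Step i=6: Q has 6 at row 5, column 1; remove 7 from row 5 of P and reverse-bump: 7 enters row 4 and ejects 5; 5 enters row 3 and ejects 4; 4 enters row 2 and ejects 3; 3 enters row 1 and ejects 1. So w(6) = 1. P is now [[3, 6], [4], [5], [7]].
Step i=5: Q has 5 at row 4, column 1; remove 7 from row 4 of P and reverse-bump: 7 enters row 3 and ejects 5; 5 enters row 2 and ejects 4; 4 enters row 1 and ejects 3. So w(5) = 3. P is now [[4, 6], [5], [7]].
Step i=4: Q has 4 at row 3, column 1; remove 7 from row 3 of P and reverse-bump: 7 enters row 2 and ejects 5; 5 enters row 1 and ejects 4. So w(4) = 4. P is now [[5, 6], [7]].
Step i=3: Q has 3 at row 2, column 1; remove 7 from row 2 of P and reverse-bump: 7 enters row 1 and ejects 6. So w(3) = 6. P is now [[5, 7]].
Step i=2: Q has 2 at row 1, column 2; remove that cell from P, ejecting 7. So w(2) = 7. P is now [[5]].
Step i=1: Q has 1 at row 1, column 1; remove that cell from P, ejecting 5. So w(1) = 5. P is now [].

So w = 5 7 6 4 3 1 2.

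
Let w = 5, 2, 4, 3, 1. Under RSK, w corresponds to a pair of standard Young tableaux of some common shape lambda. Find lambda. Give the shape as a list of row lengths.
[2, 1, 1, 1]

Row-insert each entry into an empty tableau.

After inserting 5: P = [[5]].
After inserting 2: P = [[2], [5]].
After inserting 4: P = [[2, 4], [5]].
After inserting 3: P = [[2, 3], [4], [5]].
After inserting 1: P = [[1, 3], [2], [4], [5]].

The final insertion tableau P = [[1, 3], [2], [4], [5]] has shape [2, 1, 1, 1].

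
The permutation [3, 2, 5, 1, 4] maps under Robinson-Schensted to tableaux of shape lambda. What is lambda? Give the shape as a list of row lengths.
[2, 2, 1]

Row-insert each entry into an empty tableau.

After inserting 3: P = [[3]].
After inserting 2: P = [[2], [3]].
After inserting 5: P = [[2, 5], [3]].
After inserting 1: P = [[1, 5], [2], [3]].
After inserting 4: P = [[1, 4], [2, 5], [3]].

The final insertion tableau P = [[1, 4], [2, 5], [3]] has shape [2, 2, 1].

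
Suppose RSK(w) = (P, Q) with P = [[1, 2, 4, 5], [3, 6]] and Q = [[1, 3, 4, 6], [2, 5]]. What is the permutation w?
Reverse the RSK construction: for i from n down to 1, find the cell of Q containing i, remove the entry at that cell from P, and reverse-bump it up through P; the value ejected from row 1 is w(i).

Step i=6: Q has 6 at row 1, column 4; remove that cell from P, ejecting 5. So w(6) = 5. P is now [[1, 2, 4], [3, 6]].
Step i=5: Q has 5 at row 2, column 2; remove 6 from row 2 of P and reverse-bump: 6 enters row 1 and ejects 4. So w(5) = 4. P is now [[1, 2, 6], [3]].
Step i=4: Q has 4 at row 1, column 3; remove that cell from P, ejecting 6. So w(4) = 6. P is now [[1, 2], [3]].
Step i=3: Q has 3 at row 1, column 2; remove that cell from P, ejecting 2. So w(3) = 2. P is now [[1], [3]].
Step i=2: Q has 2 at row 2, column 1; remove 3 from row 2 of P and reverse-bump: 3 enters row 1 and ejects 1. So w(2) = 1. P is now [[3]].
Step i=1: Q has 1 at row 1, column 1; remove that cell from P, ejecting 3. So w(1) = 3. P is now [].

So w = 3 1 2 6 4 5.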